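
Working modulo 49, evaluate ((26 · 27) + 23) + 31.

21

26 · 27 = 702 ≡ 16 (mod 49)
16 + 23 = 39
39 + 31 = 70 ≡ 21 (mod 49)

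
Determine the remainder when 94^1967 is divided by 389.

94^1 ≡ 94 (mod 389)
94^2 ≡ 94^2 = 8836 ≡ 278 (mod 389)
94^4 ≡ 278^2 = 77284 ≡ 262 (mod 389)
94^8 ≡ 262^2 = 68644 ≡ 180 (mod 389)
94^16 ≡ 180^2 = 32400 ≡ 113 (mod 389)
94^32 ≡ 113^2 = 12769 ≡ 321 (mod 389)
94^64 ≡ 321^2 = 103041 ≡ 345 (mod 389)
94^128 ≡ 345^2 = 119025 ≡ 380 (mod 389)
94^256 ≡ 380^2 = 144400 ≡ 81 (mod 389)
94^512 ≡ 81^2 = 6561 ≡ 337 (mod 389)
94^1024 ≡ 337^2 = 113569 ≡ 370 (mod 389)
94^1967 = 94^1024 · 94^512 · 94^256 · 94^128 · 94^32 · 94^8 · 94^4 · 94^2 · 94^1 ≡ 370 · 337 · 81 · 380 · 321 · 180 · 262 · 278 · 94 (mod 389).
Accumulate the product:
370 · 337 = 124690 ≡ 210
210 · 81 = 17010 ≡ 283
283 · 380 = 107540 ≡ 176
176 · 321 = 56496 ≡ 91
91 · 180 = 16380 ≡ 42
42 · 262 = 11004 ≡ 112
112 · 278 = 31136 ≡ 16
16 · 94 = 1504 ≡ 337

337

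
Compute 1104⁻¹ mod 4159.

1149

4159 = 3*1104 + 847
1104 = 1*847 + 257
847 = 3*257 + 76
257 = 3*76 + 29
76 = 2*29 + 18
29 = 1*18 + 11
18 = 1*11 + 7
11 = 1*7 + 4
7 = 1*4 + 3
4 = 1*3 + 1
3 = 3*1 + 0
gcd(1104, 4159) = 1, so the inverse exists.
Bézout: 1 = −305*4159 + 1149*1104.
So 1104⁻¹ ≡ 1149 (mod 4159).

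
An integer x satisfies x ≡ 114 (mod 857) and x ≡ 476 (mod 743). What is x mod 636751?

857⁻¹ mod 743: 857*554 ≡ 1 (mod 743), so 857⁻¹ ≡ 554.
x = 114 + 857*((476 − 114)*554 mod 743) = 114 + 857*681 = 583731.
Check: 583731 mod 857 = 114, 583731 mod 743 = 476. ✓

583731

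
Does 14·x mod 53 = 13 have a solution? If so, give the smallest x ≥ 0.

gcd(14, 53) = 1, so a unique solution mod 53 exists.
14⁻¹ ≡ 19 (mod 53).
x ≡ 19·13 ≡ 35 (mod 53).

35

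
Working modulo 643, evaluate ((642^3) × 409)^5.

218

(642)^3 ≡ 642 (mod 643)
642 × 409 = 262578 ≡ 234 (mod 643)
(234)^5 ≡ 218 (mod 643)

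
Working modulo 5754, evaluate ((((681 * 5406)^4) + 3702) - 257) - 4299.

2146

681 * 5406 = 3681486 ≡ 4680 (mod 5754)
(4680)^4 ≡ 3000 (mod 5754)
3000 + 3702 = 6702 ≡ 948 (mod 5754)
948 - 257 = 691
691 - 4299 = -3608 ≡ 2146 (mod 5754)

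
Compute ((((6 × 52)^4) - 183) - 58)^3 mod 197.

168

6 × 52 = 312 ≡ 115 (mod 197)
(115)^4 ≡ 85 (mod 197)
85 - 183 = -98 ≡ 99 (mod 197)
99 - 58 = 41
(41)^3 ≡ 168 (mod 197)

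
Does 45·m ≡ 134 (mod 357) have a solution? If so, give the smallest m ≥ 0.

gcd(45, 357) = 3, and 3 does not divide 134.
So the congruence has no solution.

no solution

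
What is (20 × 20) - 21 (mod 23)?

11

20 × 20 = 400 ≡ 9 (mod 23)
9 - 21 = -12 ≡ 11 (mod 23)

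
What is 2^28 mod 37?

Compute successive squares:
28 in binary is 11100, i.e. 28 = 16 + 8 + 4.
2^1 ≡ 2 (mod 37)
2^2 ≡ 2^2 = 4 (mod 37)
2^4 ≡ 4^2 = 16 (mod 37)
2^8 ≡ 16^2 = 256 ≡ 34 (mod 37)
2^16 ≡ 34^2 = 1156 ≡ 9 (mod 37)
2^28 = 2^16 · 2^8 · 2^4 ≡ 9 · 34 · 16 (mod 37).
Accumulate the product:
9 · 34 = 306 ≡ 10
10 · 16 = 160 ≡ 12

12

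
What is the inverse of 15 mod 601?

561

601 = 40·15 + 1
15 = 15·1 + 0
gcd(15, 601) = 1, so the inverse exists.
Back-substitute for 1:
1 = 1·601 − 40·15
So 15⁻¹ ≡ −40 ≡ 561 (mod 601).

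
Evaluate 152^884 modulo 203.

165

152^1 ≡ 152 (mod 203)
152^2 ≡ 152^2 = 23104 ≡ 165 (mod 203)
152^4 ≡ 165^2 = 27225 ≡ 23 (mod 203)
152^8 ≡ 23^2 = 529 ≡ 123 (mod 203)
152^16 ≡ 123^2 = 15129 ≡ 107 (mod 203)
152^32 ≡ 107^2 = 11449 ≡ 81 (mod 203)
152^64 ≡ 81^2 = 6561 ≡ 65 (mod 203)
152^128 ≡ 65^2 = 4225 ≡ 165 (mod 203)
152^256 ≡ 165^2 = 27225 ≡ 23 (mod 203)
152^512 ≡ 23^2 = 529 ≡ 123 (mod 203)
152^884 = 152^512 × 152^256 × 152^64 × 152^32 × 152^16 × 152^4 ≡ 123 × 23 × 65 × 81 × 107 × 23 (mod 203).
Accumulate the product:
123 × 23 = 2829 ≡ 190
190 × 65 = 12350 ≡ 170
170 × 81 = 13770 ≡ 169
169 × 107 = 18083 ≡ 16
16 × 23 = 368 ≡ 165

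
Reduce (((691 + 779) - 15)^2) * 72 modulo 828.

108

691 + 779 = 1470 ≡ 642 (mod 828)
642 - 15 = 627
(627)^2 ≡ 657 (mod 828)
657 * 72 = 47304 ≡ 108 (mod 828)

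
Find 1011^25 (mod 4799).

Using repeated squaring:
25 in binary is 11001, i.e. 25 = 16 + 8 + 1.
1011^1 ≡ 1011 (mod 4799)
1011^2 ≡ 1011^2 = 1022121 ≡ 4733 (mod 4799)
1011^4 ≡ 4733^2 = 22401289 ≡ 4356 (mod 4799)
1011^8 ≡ 4356^2 = 18974736 ≡ 4289 (mod 4799)
1011^16 ≡ 4289^2 = 18395521 ≡ 954 (mod 4799)
1011^25 = 1011^16 × 1011^8 × 1011^1 ≡ 954 × 4289 × 1011 (mod 4799).
Accumulate the product:
954 × 4289 = 4091706 ≡ 2958
2958 × 1011 = 2990538 ≡ 761

761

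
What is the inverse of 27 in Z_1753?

Apply the Euclidean algorithm and back-substitute:
1753 = 64*27 + 25
27 = 1*25 + 2
25 = 12*2 + 1
2 = 2*1 + 0
gcd(27, 1753) = 1, so the inverse exists.
Back-substitute for 1:
1 = 1*25 − 12*2
  = −12*27 + 13*25
  = 13*1753 − 844*27
So 27⁻¹ ≡ −844 ≡ 909 (mod 1753).

909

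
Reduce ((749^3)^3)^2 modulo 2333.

718

(749)^3 ≡ 118 (mod 2333)
(118)^3 ≡ 600 (mod 2333)
(600)^2 ≡ 718 (mod 2333)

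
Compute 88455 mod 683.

88455 = 129·683 + 348, so 88455 ≡ 348 (mod 683).

348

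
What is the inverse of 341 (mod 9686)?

9686 = 28·341 + 138
341 = 2·138 + 65
138 = 2·65 + 8
65 = 8·8 + 1
8 = 8·1 + 0
gcd(341, 9686) = 1, so the inverse exists.
Back-substitute for 1:
1 = 1·65 − 8·8
  = −8·138 + 17·65
  = 17·341 − 42·138
  = −42·9686 + 1193·341
So 341⁻¹ ≡ 1193 (mod 9686).

1193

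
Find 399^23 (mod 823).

Using repeated squaring:
23 in binary is 10111, i.e. 23 = 16 + 4 + 2 + 1.
399^1 ≡ 399 (mod 823)
399^2 ≡ 399^2 = 159201 ≡ 362 (mod 823)
399^4 ≡ 362^2 = 131044 ≡ 187 (mod 823)
399^8 ≡ 187^2 = 34969 ≡ 403 (mod 823)
399^16 ≡ 403^2 = 162409 ≡ 278 (mod 823)
399^23 = 399^16 * 399^4 * 399^2 * 399^1 ≡ 278 * 187 * 362 * 399 (mod 823).
Accumulate the product:
278 * 187 = 51986 ≡ 137
137 * 362 = 49594 ≡ 214
214 * 399 = 85386 ≡ 617

617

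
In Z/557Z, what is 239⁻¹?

Run the extended Euclidean algorithm:
557 = 2×239 + 79
239 = 3×79 + 2
79 = 39×2 + 1
2 = 2×1 + 0
gcd(239, 557) = 1, so the inverse exists.
Bézout: 1 = 118×557 − 275×239.
So 239⁻¹ ≡ −275 ≡ 282 (mod 557).

282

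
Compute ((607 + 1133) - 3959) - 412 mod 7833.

607 + 1133 = 1740
1740 - 3959 = -2219 ≡ 5614 (mod 7833)
5614 - 412 = 5202

5202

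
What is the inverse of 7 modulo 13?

13 = 1·7 + 6
7 = 1·6 + 1
6 = 6·1 + 0
gcd(7, 13) = 1, so the inverse exists.
Bézout: 1 = −1·13 + 2·7.
So 7⁻¹ ≡ 2 (mod 13).

2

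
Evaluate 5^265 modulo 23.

Using repeated squaring:
265 in binary is 100001001, i.e. 265 = 256 + 8 + 1.
5^1 ≡ 5 (mod 23)
5^2 ≡ 5^2 = 25 ≡ 2 (mod 23)
5^4 ≡ 2^2 = 4 (mod 23)
5^8 ≡ 4^2 = 16 (mod 23)
5^16 ≡ 16^2 = 256 ≡ 3 (mod 23)
5^32 ≡ 3^2 = 9 (mod 23)
5^64 ≡ 9^2 = 81 ≡ 12 (mod 23)
5^128 ≡ 12^2 = 144 ≡ 6 (mod 23)
5^256 ≡ 6^2 = 36 ≡ 13 (mod 23)
5^265 = 5^256 × 5^8 × 5^1 ≡ 13 × 16 × 5 (mod 23).
Accumulate the product:
13 × 16 = 208 ≡ 1
1 × 5 = 5

5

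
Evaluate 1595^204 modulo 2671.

799

Compute successive squares:
1595^1 ≡ 1595 (mod 2671)
1595^2 ≡ 1595^2 = 2544025 ≡ 1233 (mod 2671)
1595^4 ≡ 1233^2 = 1520289 ≡ 490 (mod 2671)
1595^8 ≡ 490^2 = 240100 ≡ 2381 (mod 2671)
1595^16 ≡ 2381^2 = 5669161 ≡ 1299 (mod 2671)
1595^32 ≡ 1299^2 = 1687401 ≡ 2000 (mod 2671)
1595^64 ≡ 2000^2 = 4000000 ≡ 1513 (mod 2671)
1595^128 ≡ 1513^2 = 2289169 ≡ 122 (mod 2671)
1595^204 = 1595^128 · 1595^64 · 1595^8 · 1595^4 ≡ 122 · 1513 · 2381 · 490 (mod 2671).
Accumulate the product:
122 · 1513 = 184586 ≡ 287
287 · 2381 = 683347 ≡ 2242
2242 · 490 = 1098580 ≡ 799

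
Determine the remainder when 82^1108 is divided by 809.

Using repeated squaring:
82^1 ≡ 82 (mod 809)
82^2 ≡ 82^2 = 6724 ≡ 252 (mod 809)
82^4 ≡ 252^2 = 63504 ≡ 402 (mod 809)
82^8 ≡ 402^2 = 161604 ≡ 613 (mod 809)
82^16 ≡ 613^2 = 375769 ≡ 393 (mod 809)
82^32 ≡ 393^2 = 154449 ≡ 739 (mod 809)
82^64 ≡ 739^2 = 546121 ≡ 46 (mod 809)
82^128 ≡ 46^2 = 2116 ≡ 498 (mod 809)
82^256 ≡ 498^2 = 248004 ≡ 450 (mod 809)
82^512 ≡ 450^2 = 202500 ≡ 250 (mod 809)
82^1024 ≡ 250^2 = 62500 ≡ 207 (mod 809)
82^1108 = 82^1024 · 82^64 · 82^16 · 82^4 ≡ 207 · 46 · 393 · 402 (mod 809).
Accumulate the product:
207 · 46 = 9522 ≡ 623
623 · 393 = 244839 ≡ 521
521 · 402 = 209442 ≡ 720

720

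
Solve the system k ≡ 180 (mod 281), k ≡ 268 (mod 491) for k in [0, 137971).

103869

281⁻¹ mod 491: 281·166 ≡ 1 (mod 491), so 281⁻¹ ≡ 166.
k = 180 + 281·((268 − 180)·166 mod 491) = 180 + 281·369 = 103869.
Check: 103869 mod 281 = 180, 103869 mod 491 = 268. ✓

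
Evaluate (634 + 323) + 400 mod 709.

634 + 323 = 957 ≡ 248 (mod 709)
248 + 400 = 648

648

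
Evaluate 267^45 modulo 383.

267^1 ≡ 267 (mod 383)
267^2 ≡ 267^2 = 71289 ≡ 51 (mod 383)
267^4 ≡ 51^2 = 2601 ≡ 303 (mod 383)
267^8 ≡ 303^2 = 91809 ≡ 272 (mod 383)
267^16 ≡ 272^2 = 73984 ≡ 65 (mod 383)
267^32 ≡ 65^2 = 4225 ≡ 12 (mod 383)
267^45 = 267^32 * 267^8 * 267^4 * 267^1 ≡ 12 * 272 * 303 * 267 (mod 383).
Accumulate the product:
12 * 272 = 3264 ≡ 200
200 * 303 = 60600 ≡ 86
86 * 267 = 22962 ≡ 365

365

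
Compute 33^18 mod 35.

18 in binary is 10010, i.e. 18 = 16 + 2.
33^1 ≡ 33 (mod 35)
33^2 ≡ 33^2 = 1089 ≡ 4 (mod 35)
33^4 ≡ 4^2 = 16 (mod 35)
33^8 ≡ 16^2 = 256 ≡ 11 (mod 35)
33^16 ≡ 11^2 = 121 ≡ 16 (mod 35)
33^18 = 33^16 · 33^2 ≡ 16 · 4 (mod 35).
16 · 4 = 64 ≡ 29 (mod 35).

29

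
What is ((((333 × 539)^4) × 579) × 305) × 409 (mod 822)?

333

333 × 539 = 179487 ≡ 291 (mod 822)
(291)^4 ≡ 225 (mod 822)
225 × 579 = 130275 ≡ 399 (mod 822)
399 × 305 = 121695 ≡ 39 (mod 822)
39 × 409 = 15951 ≡ 333 (mod 822)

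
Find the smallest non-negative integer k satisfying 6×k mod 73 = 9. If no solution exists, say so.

38

gcd(6, 73) = 1, so a unique solution mod 73 exists.
6⁻¹ ≡ 61 (mod 73).
k ≡ 61×9 ≡ 38 (mod 73).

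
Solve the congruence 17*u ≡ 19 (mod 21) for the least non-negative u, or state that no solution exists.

11

gcd(17, 21) = 1, so a unique solution mod 21 exists.
17⁻¹ ≡ 5 (mod 21).
u ≡ 5*19 ≡ 11 (mod 21).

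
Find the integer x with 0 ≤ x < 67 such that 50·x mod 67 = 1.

67 = 1×50 + 17
50 = 2×17 + 16
17 = 1×16 + 1
16 = 16×1 + 0
gcd(50, 67) = 1, so the inverse exists.
Back-substitute for 1:
1 = 1×17 − 1×16
  = −1×50 + 3×17
  = 3×67 − 4×50
So 50⁻¹ ≡ −4 ≡ 63 (mod 67).

63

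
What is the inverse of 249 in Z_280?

280 = 1·249 + 31
249 = 8·31 + 1
31 = 31·1 + 0
gcd(249, 280) = 1, so the inverse exists.
Bézout: 1 = −8·280 + 9·249.
So 249⁻¹ ≡ 9 (mod 280).

9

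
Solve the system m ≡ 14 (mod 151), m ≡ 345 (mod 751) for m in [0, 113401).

34140

151⁻¹ mod 751: 151×189 ≡ 1 (mod 751), so 151⁻¹ ≡ 189.
m = 14 + 151×((345 − 14)×189 mod 751) = 14 + 151×226 = 34140.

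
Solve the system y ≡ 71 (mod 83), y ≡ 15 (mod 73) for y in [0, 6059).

818

83⁻¹ mod 73: 83*22 ≡ 1 (mod 73), so 83⁻¹ ≡ 22.
y = 71 + 83*((15 − 71)*22 mod 73) = 71 + 83*9 = 818.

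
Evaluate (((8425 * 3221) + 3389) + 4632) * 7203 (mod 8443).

389

8425 * 3221 = 27136925 ≡ 1123 (mod 8443)
1123 + 3389 = 4512
4512 + 4632 = 9144 ≡ 701 (mod 8443)
701 * 7203 = 5049303 ≡ 389 (mod 8443)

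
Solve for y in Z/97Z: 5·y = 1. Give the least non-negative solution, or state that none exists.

39

gcd(5, 97) = 1, so a unique solution mod 97 exists.
5⁻¹ ≡ 39 (mod 97).
y ≡ 39·1 ≡ 39 (mod 97).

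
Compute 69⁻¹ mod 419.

334

Apply the Euclidean algorithm and back-substitute:
419 = 6×69 + 5
69 = 13×5 + 4
5 = 1×4 + 1
4 = 4×1 + 0
gcd(69, 419) = 1, so the inverse exists.
Back-substitute for 1:
1 = 1×5 − 1×4
  = −1×69 + 14×5
  = 14×419 − 85×69
So 69⁻¹ ≡ −85 ≡ 334 (mod 419).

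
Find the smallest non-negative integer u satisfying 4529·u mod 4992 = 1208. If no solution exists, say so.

gcd(4529, 4992) = 1, so a unique solution mod 4992 exists.
4529⁻¹ ≡ 593 (mod 4992).
u ≡ 593·1208 ≡ 2488 (mod 4992).

2488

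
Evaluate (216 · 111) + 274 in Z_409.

216 · 111 = 23976 ≡ 254 (mod 409)
254 + 274 = 528 ≡ 119 (mod 409)

119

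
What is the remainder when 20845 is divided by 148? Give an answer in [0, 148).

125

20845 = 140·148 + 125, so 20845 ≡ 125 (mod 148).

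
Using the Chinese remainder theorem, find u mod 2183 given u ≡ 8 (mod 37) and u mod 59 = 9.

37⁻¹ mod 59: 37*8 ≡ 1 (mod 59), so 37⁻¹ ≡ 8.
u = 8 + 37*((9 − 8)*8 mod 59) = 8 + 37*8 = 304.

304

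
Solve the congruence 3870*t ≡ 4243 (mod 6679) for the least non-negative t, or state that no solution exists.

gcd(3870, 6679) = 1, so a unique solution mod 6679 exists.
3870⁻¹ ≡ 4161 (mod 6679).
t ≡ 4161*4243 ≡ 2526 (mod 6679).

2526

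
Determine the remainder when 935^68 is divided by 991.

By square-and-multiply:
68 in binary is 1000100, i.e. 68 = 64 + 4.
935^1 ≡ 935 (mod 991)
935^2 ≡ 935^2 = 874225 ≡ 163 (mod 991)
935^4 ≡ 163^2 = 26569 ≡ 803 (mod 991)
935^8 ≡ 803^2 = 644809 ≡ 659 (mod 991)
935^16 ≡ 659^2 = 434281 ≡ 223 (mod 991)
935^32 ≡ 223^2 = 49729 ≡ 179 (mod 991)
935^64 ≡ 179^2 = 32041 ≡ 329 (mod 991)
935^68 = 935^64 · 935^4 ≡ 329 · 803 (mod 991).
329 · 803 = 264187 ≡ 581 (mod 991).

581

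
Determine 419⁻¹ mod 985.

134

By the extended Euclidean algorithm:
985 = 2×419 + 147
419 = 2×147 + 125
147 = 1×125 + 22
125 = 5×22 + 15
22 = 1×15 + 7
15 = 2×7 + 1
7 = 7×1 + 0
gcd(419, 985) = 1, so the inverse exists.
Bézout: 1 = −57×985 + 134×419.
So 419⁻¹ ≡ 134 (mod 985).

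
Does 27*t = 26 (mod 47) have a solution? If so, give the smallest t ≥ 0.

gcd(27, 47) = 1, so a unique solution mod 47 exists.
27⁻¹ ≡ 7 (mod 47).
t ≡ 7*26 ≡ 41 (mod 47).

41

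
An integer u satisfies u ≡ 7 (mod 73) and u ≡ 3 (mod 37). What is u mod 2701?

73⁻¹ mod 37: 73*36 ≡ 1 (mod 37), so 73⁻¹ ≡ 36.
u = 7 + 73*((3 − 7)*36 mod 37) = 7 + 73*4 = 299.

299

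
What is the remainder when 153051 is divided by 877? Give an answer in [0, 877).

453

153051 = 174*877 + 453, so 153051 ≡ 453 (mod 877).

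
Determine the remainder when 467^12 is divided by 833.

12 in binary is 1100, i.e. 12 = 8 + 4.
467^1 ≡ 467 (mod 833)
467^2 ≡ 467^2 = 218089 ≡ 676 (mod 833)
467^4 ≡ 676^2 = 456976 ≡ 492 (mod 833)
467^8 ≡ 492^2 = 242064 ≡ 494 (mod 833)
467^12 = 467^8 × 467^4 ≡ 494 × 492 (mod 833).
494 × 492 = 243048 ≡ 645 (mod 833).

645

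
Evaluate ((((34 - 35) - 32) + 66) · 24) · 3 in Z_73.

34 - 35 = -1 ≡ 72 (mod 73)
72 - 32 = 40
40 + 66 = 106 ≡ 33 (mod 73)
33 · 24 = 792 ≡ 62 (mod 73)
62 · 3 = 186 ≡ 40 (mod 73)

40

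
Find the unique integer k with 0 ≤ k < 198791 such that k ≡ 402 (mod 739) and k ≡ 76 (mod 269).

56566

739⁻¹ mod 269: 739×178 ≡ 1 (mod 269), so 739⁻¹ ≡ 178.
k = 402 + 739×((76 − 402)×178 mod 269) = 402 + 739×76 = 56566.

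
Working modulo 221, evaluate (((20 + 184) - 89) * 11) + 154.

93

20 + 184 = 204
204 - 89 = 115
115 * 11 = 1265 ≡ 160 (mod 221)
160 + 154 = 314 ≡ 93 (mod 221)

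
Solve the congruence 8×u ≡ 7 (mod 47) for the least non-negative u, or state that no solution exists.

gcd(8, 47) = 1, so a unique solution mod 47 exists.
8⁻¹ ≡ 6 (mod 47).
u ≡ 6×7 ≡ 42 (mod 47).

42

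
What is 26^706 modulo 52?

By square-and-multiply:
706 in binary is 1011000010, i.e. 706 = 512 + 128 + 64 + 2.
26^1 ≡ 26 (mod 52)
26^2 ≡ 26^2 = 676 ≡ 0 (mod 52)
26^4 ≡ 0^2 = 0 (mod 52)
26^8 ≡ 0^2 = 0 (mod 52)
26^16 ≡ 0^2 = 0 (mod 52)
26^32 ≡ 0^2 = 0 (mod 52)
26^64 ≡ 0^2 = 0 (mod 52)
26^128 ≡ 0^2 = 0 (mod 52)
26^256 ≡ 0^2 = 0 (mod 52)
26^512 ≡ 0^2 = 0 (mod 52)
26^706 = 26^512 * 26^128 * 26^64 * 26^2 ≡ 0 * 0 * 0 * 0 (mod 52).
Accumulate the product:
0 * 0 = 0
0 * 0 = 0
0 * 0 = 0

0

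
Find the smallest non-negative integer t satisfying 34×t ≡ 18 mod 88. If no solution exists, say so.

gcd(34, 88) = 2, and 2 | 18, so solutions exist.
Divide through by 2: 17×t = 9 (mod 44).
17⁻¹ ≡ 13 (mod 44).
t ≡ 13×9 ≡ 29 (mod 44).
The smallest non-negative solution is t = 29.

29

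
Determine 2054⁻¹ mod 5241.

By the extended Euclidean algorithm:
5241 = 2×2054 + 1133
2054 = 1×1133 + 921
1133 = 1×921 + 212
921 = 4×212 + 73
212 = 2×73 + 66
73 = 1×66 + 7
66 = 9×7 + 3
7 = 2×3 + 1
3 = 3×1 + 0
gcd(2054, 5241) = 1, so the inverse exists.
Bézout: 1 = −591×5241 + 1508×2054.
So 2054⁻¹ ≡ 1508 (mod 5241).

1508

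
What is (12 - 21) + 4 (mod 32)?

27

12 - 21 = -9 ≡ 23 (mod 32)
23 + 4 = 27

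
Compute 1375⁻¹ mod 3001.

2726

3001 = 2×1375 + 251
1375 = 5×251 + 120
251 = 2×120 + 11
120 = 10×11 + 10
11 = 1×10 + 1
10 = 10×1 + 0
gcd(1375, 3001) = 1, so the inverse exists.
Bézout: 1 = 126×3001 − 275×1375.
So 1375⁻¹ ≡ −275 ≡ 2726 (mod 3001).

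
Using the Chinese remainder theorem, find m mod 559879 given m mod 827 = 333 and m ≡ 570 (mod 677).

259184

827⁻¹ mod 677: 827·167 ≡ 1 (mod 677), so 827⁻¹ ≡ 167.
m = 333 + 827·((570 − 333)·167 mod 677) = 333 + 827·313 = 259184.
Check: 259184 mod 827 = 333, 259184 mod 677 = 570. ✓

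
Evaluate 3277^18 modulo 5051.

18 in binary is 10010, i.e. 18 = 16 + 2.
3277^1 ≡ 3277 (mod 5051)
3277^2 ≡ 3277^2 = 10738729 ≡ 303 (mod 5051)
3277^4 ≡ 303^2 = 91809 ≡ 891 (mod 5051)
3277^8 ≡ 891^2 = 793881 ≡ 874 (mod 5051)
3277^16 ≡ 874^2 = 763876 ≡ 1175 (mod 5051)
3277^18 = 3277^16 · 3277^2 ≡ 1175 · 303 (mod 5051).
1175 · 303 = 356025 ≡ 2455 (mod 5051).

2455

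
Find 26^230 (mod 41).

9

Compute successive squares:
230 in binary is 11100110, i.e. 230 = 128 + 64 + 32 + 4 + 2.
26^1 ≡ 26 (mod 41)
26^2 ≡ 26^2 = 676 ≡ 20 (mod 41)
26^4 ≡ 20^2 = 400 ≡ 31 (mod 41)
26^8 ≡ 31^2 = 961 ≡ 18 (mod 41)
26^16 ≡ 18^2 = 324 ≡ 37 (mod 41)
26^32 ≡ 37^2 = 1369 ≡ 16 (mod 41)
26^64 ≡ 16^2 = 256 ≡ 10 (mod 41)
26^128 ≡ 10^2 = 100 ≡ 18 (mod 41)
26^230 = 26^128 * 26^64 * 26^32 * 26^4 * 26^2 ≡ 18 * 10 * 16 * 31 * 20 (mod 41).
Accumulate the product:
18 * 10 = 180 ≡ 16
16 * 16 = 256 ≡ 10
10 * 31 = 310 ≡ 23
23 * 20 = 460 ≡ 9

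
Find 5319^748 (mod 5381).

748 in binary is 1011101100, i.e. 748 = 512 + 128 + 64 + 32 + 8 + 4.
5319^1 ≡ 5319 (mod 5381)
5319^2 ≡ 5319^2 = 28291761 ≡ 3844 (mod 5381)
5319^4 ≡ 3844^2 = 14776336 ≡ 110 (mod 5381)
5319^8 ≡ 110^2 = 12100 ≡ 1338 (mod 5381)
5319^16 ≡ 1338^2 = 1790244 ≡ 3752 (mod 5381)
5319^32 ≡ 3752^2 = 14077504 ≡ 808 (mod 5381)
5319^64 ≡ 808^2 = 652864 ≡ 1763 (mod 5381)
5319^128 ≡ 1763^2 = 3108169 ≡ 3332 (mod 5381)
5319^256 ≡ 3332^2 = 11102224 ≡ 1221 (mod 5381)
5319^512 ≡ 1221^2 = 1490841 ≡ 304 (mod 5381)
5319^748 = 5319^512 · 5319^128 · 5319^64 · 5319^32 · 5319^8 · 5319^4 ≡ 304 · 3332 · 1763 · 808 · 1338 · 110 (mod 5381).
Accumulate the product:
304 · 3332 = 1012928 ≡ 1300
1300 · 1763 = 2291900 ≡ 4975
4975 · 808 = 4019800 ≡ 193
193 · 1338 = 258234 ≡ 5327
5327 · 110 = 585970 ≡ 4822

4822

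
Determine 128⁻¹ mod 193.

Run the extended Euclidean algorithm:
193 = 1×128 + 65
128 = 1×65 + 63
65 = 1×63 + 2
63 = 31×2 + 1
2 = 2×1 + 0
gcd(128, 193) = 1, so the inverse exists.
Bézout: 1 = −63×193 + 95×128.
So 128⁻¹ ≡ 95 (mod 193).

95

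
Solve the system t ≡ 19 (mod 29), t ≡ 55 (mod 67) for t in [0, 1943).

1730

29⁻¹ mod 67: 29×37 ≡ 1 (mod 67), so 29⁻¹ ≡ 37.
t = 19 + 29×((55 − 19)×37 mod 67) = 19 + 29×59 = 1730.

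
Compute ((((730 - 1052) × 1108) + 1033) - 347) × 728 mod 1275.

755

730 - 1052 = -322 ≡ 953 (mod 1275)
953 × 1108 = 1055924 ≡ 224 (mod 1275)
224 + 1033 = 1257
1257 - 347 = 910
910 × 728 = 662480 ≡ 755 (mod 1275)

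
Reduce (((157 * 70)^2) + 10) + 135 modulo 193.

73

157 * 70 = 10990 ≡ 182 (mod 193)
(182)^2 ≡ 121 (mod 193)
121 + 10 = 131
131 + 135 = 266 ≡ 73 (mod 193)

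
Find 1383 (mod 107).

1383 = 12*107 + 99, so 1383 ≡ 99 (mod 107).

99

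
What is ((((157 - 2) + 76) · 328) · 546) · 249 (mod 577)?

355

157 - 2 = 155
155 + 76 = 231
231 · 328 = 75768 ≡ 181 (mod 577)
181 · 546 = 98826 ≡ 159 (mod 577)
159 · 249 = 39591 ≡ 355 (mod 577)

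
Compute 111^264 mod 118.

Using repeated squaring:
264 in binary is 100001000, i.e. 264 = 256 + 8.
111^1 ≡ 111 (mod 118)
111^2 ≡ 111^2 = 12321 ≡ 49 (mod 118)
111^4 ≡ 49^2 = 2401 ≡ 41 (mod 118)
111^8 ≡ 41^2 = 1681 ≡ 29 (mod 118)
111^16 ≡ 29^2 = 841 ≡ 15 (mod 118)
111^32 ≡ 15^2 = 225 ≡ 107 (mod 118)
111^64 ≡ 107^2 = 11449 ≡ 3 (mod 118)
111^128 ≡ 3^2 = 9 (mod 118)
111^256 ≡ 9^2 = 81 (mod 118)
111^264 = 111^256 * 111^8 ≡ 81 * 29 (mod 118).
81 * 29 = 2349 ≡ 107 (mod 118).

107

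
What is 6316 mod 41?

2

6316 = 154·41 + 2, so 6316 ≡ 2 (mod 41).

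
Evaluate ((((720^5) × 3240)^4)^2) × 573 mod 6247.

(720)^5 ≡ 4495 (mod 6247)
4495 × 3240 = 14563800 ≡ 2043 (mod 6247)
(2043)^4 ≡ 2957 (mod 6247)
(2957)^2 ≡ 4296 (mod 6247)
4296 × 573 = 2461608 ≡ 290 (mod 6247)

290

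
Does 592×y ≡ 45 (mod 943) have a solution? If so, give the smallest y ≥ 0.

556

gcd(592, 943) = 1, so a unique solution mod 943 exists.
592⁻¹ ≡ 180 (mod 943).
y ≡ 180×45 ≡ 556 (mod 943).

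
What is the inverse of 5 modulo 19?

4

19 = 3*5 + 4
5 = 1*4 + 1
4 = 4*1 + 0
gcd(5, 19) = 1, so the inverse exists.
Bézout: 1 = −1*19 + 4*5.
So 5⁻¹ ≡ 4 (mod 19).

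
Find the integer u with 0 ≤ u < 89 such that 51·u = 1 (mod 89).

By the extended Euclidean algorithm:
89 = 1*51 + 38
51 = 1*38 + 13
38 = 2*13 + 12
13 = 1*12 + 1
12 = 12*1 + 0
gcd(51, 89) = 1, so the inverse exists.
Bézout: 1 = −4*89 + 7*51.
So 51⁻¹ ≡ 7 (mod 89).

7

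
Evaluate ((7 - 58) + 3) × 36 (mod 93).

39

7 - 58 = -51 ≡ 42 (mod 93)
42 + 3 = 45
45 × 36 = 1620 ≡ 39 (mod 93)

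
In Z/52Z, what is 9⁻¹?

29

By the extended Euclidean algorithm:
52 = 5*9 + 7
9 = 1*7 + 2
7 = 3*2 + 1
2 = 2*1 + 0
gcd(9, 52) = 1, so the inverse exists.
Back-substitute for 1:
1 = 1*7 − 3*2
  = −3*9 + 4*7
  = 4*52 − 23*9
So 9⁻¹ ≡ −23 ≡ 29 (mod 52).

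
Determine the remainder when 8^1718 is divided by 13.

Compute successive squares:
1718 in binary is 11010110110, i.e. 1718 = 1024 + 512 + 128 + 32 + 16 + 4 + 2.
8^1 ≡ 8 (mod 13)
8^2 ≡ 8^2 = 64 ≡ 12 (mod 13)
8^4 ≡ 12^2 = 144 ≡ 1 (mod 13)
8^8 ≡ 1^2 = 1 (mod 13)
8^16 ≡ 1^2 = 1 (mod 13)
8^32 ≡ 1^2 = 1 (mod 13)
8^64 ≡ 1^2 = 1 (mod 13)
8^128 ≡ 1^2 = 1 (mod 13)
8^256 ≡ 1^2 = 1 (mod 13)
8^512 ≡ 1^2 = 1 (mod 13)
8^1024 ≡ 1^2 = 1 (mod 13)
8^1718 = 8^1024 × 8^512 × 8^128 × 8^32 × 8^16 × 8^4 × 8^2 ≡ 1 × 1 × 1 × 1 × 1 × 1 × 12 (mod 13).
Accumulate the product:
1 × 1 = 1
1 × 1 = 1
1 × 1 = 1
1 × 1 = 1
1 × 1 = 1
1 × 12 = 12

12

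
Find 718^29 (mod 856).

560

29 in binary is 11101, i.e. 29 = 16 + 8 + 4 + 1.
718^1 ≡ 718 (mod 856)
718^2 ≡ 718^2 = 515524 ≡ 212 (mod 856)
718^4 ≡ 212^2 = 44944 ≡ 432 (mod 856)
718^8 ≡ 432^2 = 186624 ≡ 16 (mod 856)
718^16 ≡ 16^2 = 256 (mod 856)
718^29 = 718^16 * 718^8 * 718^4 * 718^1 ≡ 256 * 16 * 432 * 718 (mod 856).
Accumulate the product:
256 * 16 = 4096 ≡ 672
672 * 432 = 290304 ≡ 120
120 * 718 = 86160 ≡ 560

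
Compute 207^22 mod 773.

22 in binary is 10110, i.e. 22 = 16 + 4 + 2.
207^1 ≡ 207 (mod 773)
207^2 ≡ 207^2 = 42849 ≡ 334 (mod 773)
207^4 ≡ 334^2 = 111556 ≡ 244 (mod 773)
207^8 ≡ 244^2 = 59536 ≡ 15 (mod 773)
207^16 ≡ 15^2 = 225 (mod 773)
207^22 = 207^16 · 207^4 · 207^2 ≡ 225 · 244 · 334 (mod 773).
Accumulate the product:
225 · 244 = 54900 ≡ 17
17 · 334 = 5678 ≡ 267

267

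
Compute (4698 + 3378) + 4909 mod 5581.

4698 + 3378 = 8076 ≡ 2495 (mod 5581)
2495 + 4909 = 7404 ≡ 1823 (mod 5581)

1823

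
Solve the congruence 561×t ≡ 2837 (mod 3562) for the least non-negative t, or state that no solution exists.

gcd(561, 3562) = 1, so a unique solution mod 3562 exists.
561⁻¹ ≡ 527 (mod 3562).
t ≡ 527×2837 ≡ 2621 (mod 3562).

2621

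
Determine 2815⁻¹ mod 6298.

Apply the Euclidean algorithm and back-substitute:
6298 = 2×2815 + 668
2815 = 4×668 + 143
668 = 4×143 + 96
143 = 1×96 + 47
96 = 2×47 + 2
47 = 23×2 + 1
2 = 2×1 + 0
gcd(2815, 6298) = 1, so the inverse exists.
Bézout: 1 = −1378×6298 + 3083×2815.
So 2815⁻¹ ≡ 3083 (mod 6298).

3083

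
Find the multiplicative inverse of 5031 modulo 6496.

5015

Run the extended Euclidean algorithm:
6496 = 1·5031 + 1465
5031 = 3·1465 + 636
1465 = 2·636 + 193
636 = 3·193 + 57
193 = 3·57 + 22
57 = 2·22 + 13
22 = 1·13 + 9
13 = 1·9 + 4
9 = 2·4 + 1
4 = 4·1 + 0
gcd(5031, 6496) = 1, so the inverse exists.
Bézout: 1 = 1147·6496 − 1481·5031.
So 5031⁻¹ ≡ −1481 ≡ 5015 (mod 6496).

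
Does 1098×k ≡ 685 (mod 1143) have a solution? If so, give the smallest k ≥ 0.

no solution

gcd(1098, 1143) = 9, and 9 does not divide 685.
So the congruence has no solution.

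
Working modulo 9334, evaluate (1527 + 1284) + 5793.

1527 + 1284 = 2811
2811 + 5793 = 8604

8604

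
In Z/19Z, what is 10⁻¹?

Apply the Euclidean algorithm and back-substitute:
19 = 1*10 + 9
10 = 1*9 + 1
9 = 9*1 + 0
gcd(10, 19) = 1, so the inverse exists.
Bézout: 1 = −1*19 + 2*10.
So 10⁻¹ ≡ 2 (mod 19).

2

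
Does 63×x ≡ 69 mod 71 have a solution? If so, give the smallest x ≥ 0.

gcd(63, 71) = 1, so a unique solution mod 71 exists.
63⁻¹ ≡ 62 (mod 71).
x ≡ 62×69 ≡ 18 (mod 71).

18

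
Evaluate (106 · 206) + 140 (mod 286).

106 · 206 = 21836 ≡ 100 (mod 286)
100 + 140 = 240

240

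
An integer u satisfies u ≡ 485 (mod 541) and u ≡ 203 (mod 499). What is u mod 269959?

541⁻¹ mod 499: 541·202 ≡ 1 (mod 499), so 541⁻¹ ≡ 202.
u = 485 + 541·((203 − 485)·202 mod 499) = 485 + 541·421 = 228246.

228246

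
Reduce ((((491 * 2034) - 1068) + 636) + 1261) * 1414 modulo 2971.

491 * 2034 = 998694 ≡ 438 (mod 2971)
438 - 1068 = -630 ≡ 2341 (mod 2971)
2341 + 636 = 2977 ≡ 6 (mod 2971)
6 + 1261 = 1267
1267 * 1414 = 1791538 ≡ 25 (mod 2971)

25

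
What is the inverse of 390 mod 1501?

Run the extended Euclidean algorithm:
1501 = 3×390 + 331
390 = 1×331 + 59
331 = 5×59 + 36
59 = 1×36 + 23
36 = 1×23 + 13
23 = 1×13 + 10
13 = 1×10 + 3
10 = 3×3 + 1
3 = 3×1 + 0
gcd(390, 1501) = 1, so the inverse exists.
Back-substitute for 1:
1 = 1×10 − 3×3
  = −3×13 + 4×10
  = 4×23 − 7×13
  = −7×36 + 11×23
  = 11×59 − 18×36
  = −18×331 + 101×59
  = 101×390 − 119×331
  = −119×1501 + 458×390
So 390⁻¹ ≡ 458 (mod 1501).

458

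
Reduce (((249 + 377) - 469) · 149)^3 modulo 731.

249 + 377 = 626
626 - 469 = 157
157 · 149 = 23393 ≡ 1 (mod 731)
(1)^3 ≡ 1 (mod 731)

1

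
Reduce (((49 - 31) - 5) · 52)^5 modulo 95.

26

49 - 31 = 18
18 - 5 = 13
13 · 52 = 676 ≡ 11 (mod 95)
(11)^5 ≡ 26 (mod 95)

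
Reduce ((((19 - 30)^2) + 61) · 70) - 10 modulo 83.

19 - 30 = -11 ≡ 72 (mod 83)
(72)^2 ≡ 38 (mod 83)
38 + 61 = 99 ≡ 16 (mod 83)
16 · 70 = 1120 ≡ 41 (mod 83)
41 - 10 = 31

31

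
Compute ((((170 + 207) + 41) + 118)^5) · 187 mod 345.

170 + 207 = 377 ≡ 32 (mod 345)
32 + 41 = 73
73 + 118 = 191
(191)^5 ≡ 86 (mod 345)
86 · 187 = 16082 ≡ 212 (mod 345)

212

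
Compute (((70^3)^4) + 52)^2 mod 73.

(70)^3 ≡ 46 (mod 73)
(46)^4 ≡ 1 (mod 73)
1 + 52 = 53
(53)^2 ≡ 35 (mod 73)

35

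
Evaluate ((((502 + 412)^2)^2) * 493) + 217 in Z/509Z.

216

502 + 412 = 914 ≡ 405 (mod 509)
(405)^2 ≡ 127 (mod 509)
(127)^2 ≡ 350 (mod 509)
350 * 493 = 172550 ≡ 508 (mod 509)
508 + 217 = 725 ≡ 216 (mod 509)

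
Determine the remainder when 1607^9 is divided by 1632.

By square-and-multiply:
9 in binary is 1001, i.e. 9 = 8 + 1.
1607^1 ≡ 1607 (mod 1632)
1607^2 ≡ 1607^2 = 2582449 ≡ 625 (mod 1632)
1607^4 ≡ 625^2 = 390625 ≡ 577 (mod 1632)
1607^8 ≡ 577^2 = 332929 ≡ 1 (mod 1632)
1607^9 = 1607^8 * 1607^1 ≡ 1 * 1607 (mod 1632).
1 * 1607 = 1607 ≡ 1607 (mod 1632).

1607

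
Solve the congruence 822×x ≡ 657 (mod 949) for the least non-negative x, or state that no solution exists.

219

gcd(822, 949) = 1, so a unique solution mod 949 exists.
822⁻¹ ≡ 269 (mod 949).
x ≡ 269×657 ≡ 219 (mod 949).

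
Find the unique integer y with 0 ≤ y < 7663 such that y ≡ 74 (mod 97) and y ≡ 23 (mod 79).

6185

97⁻¹ mod 79: 97×22 ≡ 1 (mod 79), so 97⁻¹ ≡ 22.
y = 74 + 97×((23 − 74)×22 mod 79) = 74 + 97×63 = 6185.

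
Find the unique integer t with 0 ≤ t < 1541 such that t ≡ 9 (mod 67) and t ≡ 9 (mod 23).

67⁻¹ mod 23: 67*11 ≡ 1 (mod 23), so 67⁻¹ ≡ 11.
t = 9 + 67*((9 − 9)*11 mod 23) = 9 + 67*0 = 9.

9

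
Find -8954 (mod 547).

345

-8954 = -17*547 + 345, so -8954 ≡ 345 (mod 547).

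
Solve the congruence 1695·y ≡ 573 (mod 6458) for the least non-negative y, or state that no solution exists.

gcd(1695, 6458) = 1, so a unique solution mod 6458 exists.
1695⁻¹ ≡ 2507 (mod 6458).
y ≡ 2507·573 ≡ 2835 (mod 6458).

2835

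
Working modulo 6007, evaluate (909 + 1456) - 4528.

3844

909 + 1456 = 2365
2365 - 4528 = -2163 ≡ 3844 (mod 6007)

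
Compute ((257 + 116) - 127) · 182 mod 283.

257 + 116 = 373 ≡ 90 (mod 283)
90 - 127 = -37 ≡ 246 (mod 283)
246 · 182 = 44772 ≡ 58 (mod 283)

58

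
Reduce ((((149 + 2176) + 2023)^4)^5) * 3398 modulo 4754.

1262

149 + 2176 = 2325
2325 + 2023 = 4348
(4348)^4 ≡ 4638 (mod 4754)
(4638)^5 ≡ 2632 (mod 4754)
2632 * 3398 = 8943536 ≡ 1262 (mod 4754)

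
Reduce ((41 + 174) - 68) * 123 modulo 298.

201

41 + 174 = 215
215 - 68 = 147
147 * 123 = 18081 ≡ 201 (mod 298)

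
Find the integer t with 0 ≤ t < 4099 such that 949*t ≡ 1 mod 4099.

Apply the Euclidean algorithm and back-substitute:
4099 = 4·949 + 303
949 = 3·303 + 40
303 = 7·40 + 23
40 = 1·23 + 17
23 = 1·17 + 6
17 = 2·6 + 5
6 = 1·5 + 1
5 = 5·1 + 0
gcd(949, 4099) = 1, so the inverse exists.
Bézout: 1 = 166·4099 − 717·949.
So 949⁻¹ ≡ −717 ≡ 3382 (mod 4099).

3382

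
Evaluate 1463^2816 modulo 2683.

1161

1463^1 ≡ 1463 (mod 2683)
1463^2 ≡ 1463^2 = 2140369 ≡ 2018 (mod 2683)
1463^4 ≡ 2018^2 = 4072324 ≡ 2213 (mod 2683)
1463^8 ≡ 2213^2 = 4897369 ≡ 894 (mod 2683)
1463^16 ≡ 894^2 = 799236 ≡ 2385 (mod 2683)
1463^32 ≡ 2385^2 = 5688225 ≡ 265 (mod 2683)
1463^64 ≡ 265^2 = 70225 ≡ 467 (mod 2683)
1463^128 ≡ 467^2 = 218089 ≡ 766 (mod 2683)
1463^256 ≡ 766^2 = 586756 ≡ 1862 (mod 2683)
1463^512 ≡ 1862^2 = 3467044 ≡ 608 (mod 2683)
1463^1024 ≡ 608^2 = 369664 ≡ 2093 (mod 2683)
1463^2048 ≡ 2093^2 = 4380649 ≡ 1993 (mod 2683)
1463^2816 = 1463^2048 * 1463^512 * 1463^256 ≡ 1993 * 608 * 1862 (mod 2683).
Accumulate the product:
1993 * 608 = 1211744 ≡ 1711
1711 * 1862 = 3185882 ≡ 1161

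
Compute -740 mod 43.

-740 = -18×43 + 34, so -740 ≡ 34 (mod 43).

34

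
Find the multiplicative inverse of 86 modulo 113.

Apply the Euclidean algorithm and back-substitute:
113 = 1×86 + 27
86 = 3×27 + 5
27 = 5×5 + 2
5 = 2×2 + 1
2 = 2×1 + 0
gcd(86, 113) = 1, so the inverse exists.
Bézout: 1 = −35×113 + 46×86.
So 86⁻¹ ≡ 46 (mod 113).

46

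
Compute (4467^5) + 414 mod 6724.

6573

(4467)^5 ≡ 6159 (mod 6724)
6159 + 414 = 6573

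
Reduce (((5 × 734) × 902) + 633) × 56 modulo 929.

5 × 734 = 3670 ≡ 883 (mod 929)
883 × 902 = 796466 ≡ 313 (mod 929)
313 + 633 = 946 ≡ 17 (mod 929)
17 × 56 = 952 ≡ 23 (mod 929)

23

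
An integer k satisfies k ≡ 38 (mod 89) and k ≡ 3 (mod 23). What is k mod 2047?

89⁻¹ mod 23: 89×15 ≡ 1 (mod 23), so 89⁻¹ ≡ 15.
k = 38 + 89×((3 − 38)×15 mod 23) = 38 + 89×4 = 394.

394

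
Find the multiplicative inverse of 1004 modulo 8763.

8763 = 8*1004 + 731
1004 = 1*731 + 273
731 = 2*273 + 185
273 = 1*185 + 88
185 = 2*88 + 9
88 = 9*9 + 7
9 = 1*7 + 2
7 = 3*2 + 1
2 = 2*1 + 0
gcd(1004, 8763) = 1, so the inverse exists.
Back-substitute for 1:
1 = 1*7 − 3*2
  = −3*9 + 4*7
  = 4*88 − 39*9
  = −39*185 + 82*88
  = 82*273 − 121*185
  = −121*731 + 324*273
  = 324*1004 − 445*731
  = −445*8763 + 3884*1004
So 1004⁻¹ ≡ 3884 (mod 8763).

3884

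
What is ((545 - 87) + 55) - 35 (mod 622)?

545 - 87 = 458
458 + 55 = 513
513 - 35 = 478

478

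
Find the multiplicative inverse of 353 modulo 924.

By the extended Euclidean algorithm:
924 = 2×353 + 218
353 = 1×218 + 135
218 = 1×135 + 83
135 = 1×83 + 52
83 = 1×52 + 31
52 = 1×31 + 21
31 = 1×21 + 10
21 = 2×10 + 1
10 = 10×1 + 0
gcd(353, 924) = 1, so the inverse exists.
Back-substitute for 1:
1 = 1×21 − 2×10
  = −2×31 + 3×21
  = 3×52 − 5×31
  = −5×83 + 8×52
  = 8×135 − 13×83
  = −13×218 + 21×135
  = 21×353 − 34×218
  = −34×924 + 89×353
So 353⁻¹ ≡ 89 (mod 924).

89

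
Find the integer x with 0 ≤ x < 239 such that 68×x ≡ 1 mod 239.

116

239 = 3×68 + 35
68 = 1×35 + 33
35 = 1×33 + 2
33 = 16×2 + 1
2 = 2×1 + 0
gcd(68, 239) = 1, so the inverse exists.
Back-substitute for 1:
1 = 1×33 − 16×2
  = −16×35 + 17×33
  = 17×68 − 33×35
  = −33×239 + 116×68
So 68⁻¹ ≡ 116 (mod 239).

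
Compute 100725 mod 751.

91

100725 = 134×751 + 91, so 100725 ≡ 91 (mod 751).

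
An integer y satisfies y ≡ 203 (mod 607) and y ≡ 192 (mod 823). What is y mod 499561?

607⁻¹ mod 823: 607·301 ≡ 1 (mod 823), so 607⁻¹ ≡ 301.
y = 203 + 607·((192 − 203)·301 mod 823) = 203 + 607·804 = 488231.

488231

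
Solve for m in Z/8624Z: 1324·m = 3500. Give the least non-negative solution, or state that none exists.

413

gcd(1324, 8624) = 4, and 4 | 3500, so solutions exist.
Divide through by 4: 331·m = 875 (mod 2156).
331⁻¹ ≡ 1915 (mod 2156).
m ≡ 1915·875 ≡ 413 (mod 2156).
The smallest non-negative solution is m = 413.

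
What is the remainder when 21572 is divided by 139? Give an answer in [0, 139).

21572 = 155×139 + 27, so 21572 ≡ 27 (mod 139).

27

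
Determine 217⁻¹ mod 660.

660 = 3×217 + 9
217 = 24×9 + 1
9 = 9×1 + 0
gcd(217, 660) = 1, so the inverse exists.
Back-substitute for 1:
1 = 1×217 − 24×9
  = −24×660 + 73×217
So 217⁻¹ ≡ 73 (mod 660).

73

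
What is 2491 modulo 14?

13

2491 = 177·14 + 13, so 2491 ≡ 13 (mod 14).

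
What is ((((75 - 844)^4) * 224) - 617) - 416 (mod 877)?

618

75 - 844 = -769 ≡ 108 (mod 877)
(108)^4 ≡ 763 (mod 877)
763 * 224 = 170912 ≡ 774 (mod 877)
774 - 617 = 157
157 - 416 = -259 ≡ 618 (mod 877)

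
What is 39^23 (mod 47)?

46

By square-and-multiply:
23 in binary is 10111, i.e. 23 = 16 + 4 + 2 + 1.
39^1 ≡ 39 (mod 47)
39^2 ≡ 39^2 = 1521 ≡ 17 (mod 47)
39^4 ≡ 17^2 = 289 ≡ 7 (mod 47)
39^8 ≡ 7^2 = 49 ≡ 2 (mod 47)
39^16 ≡ 2^2 = 4 (mod 47)
39^23 = 39^16 × 39^4 × 39^2 × 39^1 ≡ 4 × 7 × 17 × 39 (mod 47).
Accumulate the product:
4 × 7 = 28
28 × 17 = 476 ≡ 6
6 × 39 = 234 ≡ 46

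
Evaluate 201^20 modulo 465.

Compute successive squares:
201^1 ≡ 201 (mod 465)
201^2 ≡ 201^2 = 40401 ≡ 411 (mod 465)
201^4 ≡ 411^2 = 168921 ≡ 126 (mod 465)
201^8 ≡ 126^2 = 15876 ≡ 66 (mod 465)
201^16 ≡ 66^2 = 4356 ≡ 171 (mod 465)
201^20 = 201^16 × 201^4 ≡ 171 × 126 (mod 465).
171 × 126 = 21546 ≡ 156 (mod 465).

156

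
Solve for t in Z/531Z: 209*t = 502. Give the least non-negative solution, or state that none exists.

71

gcd(209, 531) = 1, so a unique solution mod 531 exists.
209⁻¹ ≡ 437 (mod 531).
t ≡ 437*502 ≡ 71 (mod 531).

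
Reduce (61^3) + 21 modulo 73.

(61)^3 ≡ 24 (mod 73)
24 + 21 = 45

45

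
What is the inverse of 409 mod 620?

Apply the Euclidean algorithm and back-substitute:
620 = 1*409 + 211
409 = 1*211 + 198
211 = 1*198 + 13
198 = 15*13 + 3
13 = 4*3 + 1
3 = 3*1 + 0
gcd(409, 620) = 1, so the inverse exists.
Bézout: 1 = 126*620 − 191*409.
So 409⁻¹ ≡ −191 ≡ 429 (mod 620).

429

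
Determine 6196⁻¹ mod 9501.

1354

Apply the Euclidean algorithm and back-substitute:
9501 = 1·6196 + 3305
6196 = 1·3305 + 2891
3305 = 1·2891 + 414
2891 = 6·414 + 407
414 = 1·407 + 7
407 = 58·7 + 1
7 = 7·1 + 0
gcd(6196, 9501) = 1, so the inverse exists.
Bézout: 1 = −883·9501 + 1354·6196.
So 6196⁻¹ ≡ 1354 (mod 9501).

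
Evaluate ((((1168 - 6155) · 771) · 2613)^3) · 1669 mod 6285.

1168 - 6155 = -4987 ≡ 1298 (mod 6285)
1298 · 771 = 1000758 ≡ 1443 (mod 6285)
1443 · 2613 = 3770559 ≡ 5844 (mod 6285)
(5844)^3 ≡ 5274 (mod 6285)
5274 · 1669 = 8802306 ≡ 3306 (mod 6285)

3306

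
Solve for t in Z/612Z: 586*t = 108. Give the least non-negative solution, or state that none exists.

90

gcd(586, 612) = 2, and 2 | 108, so solutions exist.
Divide through by 2: 293*t ≡ 54 mod 306.
293⁻¹ ≡ 47 (mod 306).
t ≡ 47*54 ≡ 90 (mod 306).
The smallest non-negative solution is t = 90.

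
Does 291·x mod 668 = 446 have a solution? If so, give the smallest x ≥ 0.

gcd(291, 668) = 1, so a unique solution mod 668 exists.
291⁻¹ ≡ 567 (mod 668).
x ≡ 567·446 ≡ 378 (mod 668).

378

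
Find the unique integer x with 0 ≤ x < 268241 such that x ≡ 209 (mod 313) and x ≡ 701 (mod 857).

5843

313⁻¹ mod 857: 313·115 ≡ 1 (mod 857), so 313⁻¹ ≡ 115.
x = 209 + 313·((701 − 209)·115 mod 857) = 209 + 313·18 = 5843.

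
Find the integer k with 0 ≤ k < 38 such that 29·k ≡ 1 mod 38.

21

Run the extended Euclidean algorithm:
38 = 1×29 + 9
29 = 3×9 + 2
9 = 4×2 + 1
2 = 2×1 + 0
gcd(29, 38) = 1, so the inverse exists.
Bézout: 1 = 13×38 − 17×29.
So 29⁻¹ ≡ −17 ≡ 21 (mod 38).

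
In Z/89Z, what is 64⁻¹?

Apply the Euclidean algorithm and back-substitute:
89 = 1·64 + 25
64 = 2·25 + 14
25 = 1·14 + 11
14 = 1·11 + 3
11 = 3·3 + 2
3 = 1·2 + 1
2 = 2·1 + 0
gcd(64, 89) = 1, so the inverse exists.
Back-substitute for 1:
1 = 1·3 − 1·2
  = −1·11 + 4·3
  = 4·14 − 5·11
  = −5·25 + 9·14
  = 9·64 − 23·25
  = −23·89 + 32·64
So 64⁻¹ ≡ 32 (mod 89).

32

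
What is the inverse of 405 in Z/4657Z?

23

Apply the Euclidean algorithm and back-substitute:
4657 = 11×405 + 202
405 = 2×202 + 1
202 = 202×1 + 0
gcd(405, 4657) = 1, so the inverse exists.
Bézout: 1 = −2×4657 + 23×405.
So 405⁻¹ ≡ 23 (mod 4657).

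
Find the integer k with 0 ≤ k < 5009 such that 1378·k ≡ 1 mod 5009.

956

Apply the Euclidean algorithm and back-substitute:
5009 = 3×1378 + 875
1378 = 1×875 + 503
875 = 1×503 + 372
503 = 1×372 + 131
372 = 2×131 + 110
131 = 1×110 + 21
110 = 5×21 + 5
21 = 4×5 + 1
5 = 5×1 + 0
gcd(1378, 5009) = 1, so the inverse exists.
Back-substitute for 1:
1 = 1×21 − 4×5
  = −4×110 + 21×21
  = 21×131 − 25×110
  = −25×372 + 71×131
  = 71×503 − 96×372
  = −96×875 + 167×503
  = 167×1378 − 263×875
  = −263×5009 + 956×1378
So 1378⁻¹ ≡ 956 (mod 5009).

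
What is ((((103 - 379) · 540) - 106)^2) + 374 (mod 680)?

103 - 379 = -276 ≡ 404 (mod 680)
404 · 540 = 218160 ≡ 560 (mod 680)
560 - 106 = 454
(454)^2 ≡ 76 (mod 680)
76 + 374 = 450

450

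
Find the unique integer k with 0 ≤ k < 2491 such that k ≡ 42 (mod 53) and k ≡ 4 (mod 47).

53⁻¹ mod 47: 53*8 ≡ 1 (mod 47), so 53⁻¹ ≡ 8.
k = 42 + 53*((4 − 42)*8 mod 47) = 42 + 53*25 = 1367.

1367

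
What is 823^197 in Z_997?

875

197 in binary is 11000101, i.e. 197 = 128 + 64 + 4 + 1.
823^1 ≡ 823 (mod 997)
823^2 ≡ 823^2 = 677329 ≡ 366 (mod 997)
823^4 ≡ 366^2 = 133956 ≡ 358 (mod 997)
823^8 ≡ 358^2 = 128164 ≡ 548 (mod 997)
823^16 ≡ 548^2 = 300304 ≡ 207 (mod 997)
823^32 ≡ 207^2 = 42849 ≡ 975 (mod 997)
823^64 ≡ 975^2 = 950625 ≡ 484 (mod 997)
823^128 ≡ 484^2 = 234256 ≡ 958 (mod 997)
823^197 = 823^128 · 823^64 · 823^4 · 823^1 ≡ 958 · 484 · 358 · 823 (mod 997).
Accumulate the product:
958 · 484 = 463672 ≡ 67
67 · 358 = 23986 ≡ 58
58 · 823 = 47734 ≡ 875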